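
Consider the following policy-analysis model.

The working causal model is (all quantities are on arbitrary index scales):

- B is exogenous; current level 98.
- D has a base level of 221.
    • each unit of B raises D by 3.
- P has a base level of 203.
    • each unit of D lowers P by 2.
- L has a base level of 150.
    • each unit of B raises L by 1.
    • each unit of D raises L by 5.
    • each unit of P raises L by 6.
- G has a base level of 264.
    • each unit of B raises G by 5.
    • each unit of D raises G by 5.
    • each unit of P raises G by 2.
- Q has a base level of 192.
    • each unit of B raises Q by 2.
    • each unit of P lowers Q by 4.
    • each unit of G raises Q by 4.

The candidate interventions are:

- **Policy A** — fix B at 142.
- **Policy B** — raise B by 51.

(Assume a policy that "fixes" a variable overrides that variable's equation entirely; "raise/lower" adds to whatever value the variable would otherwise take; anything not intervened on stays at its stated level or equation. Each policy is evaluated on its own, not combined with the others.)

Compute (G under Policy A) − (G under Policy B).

Policy A (B := 142):
  B = 142
  D = 221 + 3·142 = 647
  P = 203 − 2·647 = -1091
  G = 264 + 5·142 + 5·647 + 2·(-1091) = 2027
Policy B (B + 51):
  B = 98 + 51 = 149
  D = 221 + 3·149 = 668
  P = 203 − 2·668 = -1133
  G = 264 + 5·149 + 5·668 + 2·(-1133) = 2083
G: 2027 − 2083 = -56

-56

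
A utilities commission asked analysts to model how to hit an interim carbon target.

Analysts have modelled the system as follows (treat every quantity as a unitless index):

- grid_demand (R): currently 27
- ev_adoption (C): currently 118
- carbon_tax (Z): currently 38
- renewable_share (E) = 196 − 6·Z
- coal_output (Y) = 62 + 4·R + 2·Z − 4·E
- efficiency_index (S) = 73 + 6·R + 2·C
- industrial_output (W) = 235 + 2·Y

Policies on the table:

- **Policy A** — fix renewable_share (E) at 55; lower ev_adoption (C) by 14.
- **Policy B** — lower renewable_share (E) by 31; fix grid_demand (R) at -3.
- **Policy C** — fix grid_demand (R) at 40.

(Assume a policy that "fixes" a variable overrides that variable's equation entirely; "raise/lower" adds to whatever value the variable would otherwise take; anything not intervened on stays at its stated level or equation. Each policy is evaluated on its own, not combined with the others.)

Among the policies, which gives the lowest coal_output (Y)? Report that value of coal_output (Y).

26

Policy A (E := 55, C − 14):
  R = 27
  Z = 38
  E = 55
  Y = 62 + 4·27 + 2·38 − 4·55 = 26
Policy B (E − 31, R := -3):
  R = -3
  Z = 38
  E = 196 − 6·38 (−31 from intervention) = -63
  Y = 62 + 4·(-3) + 2·38 − 4·(-63) = 378
Policy C (R := 40):
  R = 40
  Z = 38
  E = 196 − 6·38 = -32
  Y = 62 + 4·40 + 2·38 − 4·(-32) = 426
Comparing — Policy A: Y=26, Policy B: Y=378, Policy C: Y=426. Lowest is 26 (Policy A).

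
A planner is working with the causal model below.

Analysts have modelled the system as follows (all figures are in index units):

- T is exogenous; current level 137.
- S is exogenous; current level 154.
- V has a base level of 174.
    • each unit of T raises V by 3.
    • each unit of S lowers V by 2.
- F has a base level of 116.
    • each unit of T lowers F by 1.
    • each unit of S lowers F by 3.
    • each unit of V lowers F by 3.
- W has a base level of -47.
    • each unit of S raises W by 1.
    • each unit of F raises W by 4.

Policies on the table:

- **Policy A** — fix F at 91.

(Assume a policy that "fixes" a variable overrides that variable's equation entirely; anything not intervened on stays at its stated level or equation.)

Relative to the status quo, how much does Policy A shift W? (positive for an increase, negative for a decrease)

5620

Baseline:
  T = 137
  S = 154
  V = 174 + 3·137 − 2·154 = 277
  F = 116 − 137 − 3·154 − 3·277 = -1314
  W = -47 + 154 + 4·(-1314) = -5149
Policy A (F := 91):
  T = 137
  S = 154
  V = 174 + 3·137 − 2·154 = 277
  F = 91
  W = -47 + 154 + 4·91 = 471
Change in W: 471 − (-5149) = 5620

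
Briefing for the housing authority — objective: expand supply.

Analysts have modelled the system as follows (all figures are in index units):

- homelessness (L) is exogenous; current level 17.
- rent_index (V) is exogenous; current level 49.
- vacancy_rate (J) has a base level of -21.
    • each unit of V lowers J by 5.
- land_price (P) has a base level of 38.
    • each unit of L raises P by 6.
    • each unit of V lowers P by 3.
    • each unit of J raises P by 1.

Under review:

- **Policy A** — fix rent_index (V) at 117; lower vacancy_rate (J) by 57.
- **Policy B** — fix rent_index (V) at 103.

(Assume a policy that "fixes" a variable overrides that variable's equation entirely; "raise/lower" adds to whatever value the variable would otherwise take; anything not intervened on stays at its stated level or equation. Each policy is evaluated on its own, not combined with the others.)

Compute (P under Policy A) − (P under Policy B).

Policy A (V := 117, J − 57):
  L = 17
  V = 117
  J = -21 − 5·117 (−57 from intervention) = -663
  P = 38 + 6·17 − 3·117 + (-663) = -874
Policy B (V := 103):
  L = 17
  V = 103
  J = -21 − 5·103 = -536
  P = 38 + 6·17 − 3·103 + (-536) = -705
P: -874 − (-705) = -169

-169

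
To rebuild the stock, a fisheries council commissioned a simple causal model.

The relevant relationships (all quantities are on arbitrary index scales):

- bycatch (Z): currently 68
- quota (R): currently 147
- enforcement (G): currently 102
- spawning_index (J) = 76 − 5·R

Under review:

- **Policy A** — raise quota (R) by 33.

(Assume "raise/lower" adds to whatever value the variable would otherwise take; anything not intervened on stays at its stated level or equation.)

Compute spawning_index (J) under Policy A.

Policy A (R + 33):
  R = 147 + 33 = 180
  J = 76 − 5·180 = -824

-824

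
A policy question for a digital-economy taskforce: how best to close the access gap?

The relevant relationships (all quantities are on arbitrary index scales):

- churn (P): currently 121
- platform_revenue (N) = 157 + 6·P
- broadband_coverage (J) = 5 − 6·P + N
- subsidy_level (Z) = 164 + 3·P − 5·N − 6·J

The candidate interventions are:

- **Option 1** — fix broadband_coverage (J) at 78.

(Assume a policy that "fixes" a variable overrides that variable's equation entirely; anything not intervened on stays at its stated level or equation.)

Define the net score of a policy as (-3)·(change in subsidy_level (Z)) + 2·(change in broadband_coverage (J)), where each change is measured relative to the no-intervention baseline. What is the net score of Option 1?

-1680

Baseline:
  P = 121
  N = 157 + 6·121 = 883
  J = 5 − 6·121 + 883 = 162
  Z = 164 + 3·121 − 5·883 − 6·162 = -4860
Option 1 (J := 78):
  P = 121
  N = 157 + 6·121 = 883
  J = 78
  Z = 164 + 3·121 − 5·883 − 6·78 = -4356
ΔZ = -4356 − (-4860) = 504; ΔJ = 78 − 162 = -84
Score = (-3)·504 + 2·(-84) = -1680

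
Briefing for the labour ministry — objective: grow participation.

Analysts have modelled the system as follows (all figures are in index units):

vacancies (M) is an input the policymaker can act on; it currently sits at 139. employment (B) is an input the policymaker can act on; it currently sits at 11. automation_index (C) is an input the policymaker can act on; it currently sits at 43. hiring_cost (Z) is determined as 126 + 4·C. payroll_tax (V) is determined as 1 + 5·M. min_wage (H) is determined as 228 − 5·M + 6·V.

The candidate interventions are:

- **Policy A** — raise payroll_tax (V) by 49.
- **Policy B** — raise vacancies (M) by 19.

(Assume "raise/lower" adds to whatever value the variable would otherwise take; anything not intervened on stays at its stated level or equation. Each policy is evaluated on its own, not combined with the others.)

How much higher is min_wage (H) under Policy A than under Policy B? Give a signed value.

-181

Policy A (V + 49):
  M = 139
  V = 1 + 5·139 (+49 from intervention) = 745
  H = 228 − 5·139 + 6·745 = 4003
Policy B (M + 19):
  M = 139 + 19 = 158
  V = 1 + 5·158 = 791
  H = 228 − 5·158 + 6·791 = 4184
H: 4003 − 4184 = -181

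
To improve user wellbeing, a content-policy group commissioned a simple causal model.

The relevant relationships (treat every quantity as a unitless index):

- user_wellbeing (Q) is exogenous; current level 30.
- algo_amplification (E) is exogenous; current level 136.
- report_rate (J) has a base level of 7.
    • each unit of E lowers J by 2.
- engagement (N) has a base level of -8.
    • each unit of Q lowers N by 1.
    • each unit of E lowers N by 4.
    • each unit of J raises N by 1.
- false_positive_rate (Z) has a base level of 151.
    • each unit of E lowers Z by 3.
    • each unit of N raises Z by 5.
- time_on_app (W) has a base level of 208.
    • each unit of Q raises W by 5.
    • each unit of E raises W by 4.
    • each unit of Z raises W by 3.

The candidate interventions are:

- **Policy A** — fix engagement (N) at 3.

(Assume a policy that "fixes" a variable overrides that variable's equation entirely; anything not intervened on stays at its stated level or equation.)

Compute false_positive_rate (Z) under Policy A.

Policy A (N := 3):
  Q = 30
  E = 136
  J = 7 − 2·136 = -265
  N = 3
  Z = 151 − 3·136 + 5·3 = -242

-242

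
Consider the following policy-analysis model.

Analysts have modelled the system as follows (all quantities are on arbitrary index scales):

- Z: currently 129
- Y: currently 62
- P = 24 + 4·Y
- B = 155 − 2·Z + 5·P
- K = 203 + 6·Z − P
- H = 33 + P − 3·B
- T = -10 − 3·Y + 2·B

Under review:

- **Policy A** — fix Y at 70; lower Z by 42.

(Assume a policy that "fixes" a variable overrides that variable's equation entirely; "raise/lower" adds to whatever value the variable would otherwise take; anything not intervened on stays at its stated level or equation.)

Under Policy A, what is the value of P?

304

Policy A (Y := 70, Z − 42):
  Y = 70
  P = 24 + 4·70 = 304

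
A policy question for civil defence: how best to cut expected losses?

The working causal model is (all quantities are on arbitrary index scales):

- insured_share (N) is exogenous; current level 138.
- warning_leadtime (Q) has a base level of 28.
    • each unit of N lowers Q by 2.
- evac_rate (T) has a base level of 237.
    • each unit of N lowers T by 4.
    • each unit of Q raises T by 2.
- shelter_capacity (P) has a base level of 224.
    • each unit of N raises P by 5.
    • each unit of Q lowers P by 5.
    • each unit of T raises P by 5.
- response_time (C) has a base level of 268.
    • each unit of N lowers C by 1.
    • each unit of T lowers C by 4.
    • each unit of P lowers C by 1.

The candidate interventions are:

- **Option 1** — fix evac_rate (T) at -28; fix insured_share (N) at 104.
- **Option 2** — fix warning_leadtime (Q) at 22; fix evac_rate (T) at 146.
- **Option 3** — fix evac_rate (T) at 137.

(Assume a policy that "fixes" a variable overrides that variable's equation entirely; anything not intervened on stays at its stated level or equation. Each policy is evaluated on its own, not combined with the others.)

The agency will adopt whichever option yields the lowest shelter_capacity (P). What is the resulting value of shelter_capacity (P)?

Option 1 (T := -28, N := 104):
  N = 104
  Q = 28 − 2·104 = -180
  T = -28
  P = 224 + 5·104 − 5·(-180) + 5·(-28) = 1504
Option 2 (Q := 22, T := 146):
  N = 138
  Q = 22
  T = 146
  P = 224 + 5·138 − 5·22 + 5·146 = 1534
Option 3 (T := 137):
  N = 138
  Q = 28 − 2·138 = -248
  T = 137
  P = 224 + 5·138 − 5·(-248) + 5·137 = 2839
Comparing — Option 1: P=1504, Option 2: P=1534, Option 3: P=2839. Lowest is 1504 (Option 1).

1504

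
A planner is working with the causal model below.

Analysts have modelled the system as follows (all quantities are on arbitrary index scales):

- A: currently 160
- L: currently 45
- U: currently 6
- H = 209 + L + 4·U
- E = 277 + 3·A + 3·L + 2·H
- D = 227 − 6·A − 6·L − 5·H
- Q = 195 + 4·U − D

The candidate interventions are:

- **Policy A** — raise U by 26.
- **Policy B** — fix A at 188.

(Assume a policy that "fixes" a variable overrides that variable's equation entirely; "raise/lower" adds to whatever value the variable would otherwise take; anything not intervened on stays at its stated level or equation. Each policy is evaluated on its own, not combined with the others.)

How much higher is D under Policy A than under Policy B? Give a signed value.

-352

Policy A (U + 26):
  A = 160
  L = 45
  U = 6 + 26 = 32
  H = 209 + 45 + 4·32 = 382
  D = 227 − 6·160 − 6·45 − 5·382 = -2913
Policy B (A := 188):
  A = 188
  L = 45
  U = 6
  H = 209 + 45 + 4·6 = 278
  D = 227 − 6·188 − 6·45 − 5·278 = -2561
D: -2913 − (-2561) = -352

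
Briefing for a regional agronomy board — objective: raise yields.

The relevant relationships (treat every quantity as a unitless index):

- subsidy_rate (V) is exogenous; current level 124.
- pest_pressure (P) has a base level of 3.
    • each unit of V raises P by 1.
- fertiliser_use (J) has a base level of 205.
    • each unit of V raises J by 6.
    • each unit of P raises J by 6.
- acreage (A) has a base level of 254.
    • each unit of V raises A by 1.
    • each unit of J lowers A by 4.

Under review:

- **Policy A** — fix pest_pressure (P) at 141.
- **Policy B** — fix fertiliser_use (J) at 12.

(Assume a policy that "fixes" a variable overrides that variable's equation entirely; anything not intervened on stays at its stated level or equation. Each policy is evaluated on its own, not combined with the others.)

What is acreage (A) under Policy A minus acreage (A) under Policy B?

Policy A (P := 141):
  V = 124
  P = 141
  J = 205 + 6·124 + 6·141 = 1795
  A = 254 + 124 − 4·1795 = -6802
Policy B (J := 12):
  V = 124
  P = 3 + 124 = 127
  J = 12
  A = 254 + 124 − 4·12 = 330
A: -6802 − 330 = -7132

-7132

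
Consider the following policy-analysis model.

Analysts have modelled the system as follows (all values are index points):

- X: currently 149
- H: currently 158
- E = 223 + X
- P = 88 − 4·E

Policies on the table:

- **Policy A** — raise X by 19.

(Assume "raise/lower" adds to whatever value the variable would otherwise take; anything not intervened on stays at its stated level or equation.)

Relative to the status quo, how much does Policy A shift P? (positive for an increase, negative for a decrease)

-76

Baseline:
  X = 149
  E = 223 + 149 = 372
  P = 88 − 4·372 = -1400
Policy A (X + 19):
  X = 149 + 19 = 168
  E = 223 + 168 = 391
  P = 88 − 4·391 = -1476
Change in P: -1476 − (-1400) = -76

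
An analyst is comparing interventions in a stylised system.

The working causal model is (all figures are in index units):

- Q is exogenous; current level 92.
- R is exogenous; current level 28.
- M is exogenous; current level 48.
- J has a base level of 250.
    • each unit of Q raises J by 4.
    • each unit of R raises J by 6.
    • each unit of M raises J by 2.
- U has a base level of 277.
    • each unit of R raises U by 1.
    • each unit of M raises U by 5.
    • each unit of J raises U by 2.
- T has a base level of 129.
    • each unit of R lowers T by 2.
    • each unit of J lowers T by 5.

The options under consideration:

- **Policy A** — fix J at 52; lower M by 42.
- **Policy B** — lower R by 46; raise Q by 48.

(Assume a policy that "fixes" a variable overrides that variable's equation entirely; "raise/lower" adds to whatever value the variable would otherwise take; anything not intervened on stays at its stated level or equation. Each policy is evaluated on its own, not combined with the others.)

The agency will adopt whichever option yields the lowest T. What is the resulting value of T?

-3825

Policy A (J := 52, M − 42):
  Q = 92
  R = 28
  M = 48 − 42 = 6
  J = 52
  T = 129 − 2·28 − 5·52 = -187
Policy B (R − 46, Q + 48):
  Q = 92 + 48 = 140
  R = 28 − 46 = -18
  M = 48
  J = 250 + 4·140 + 6·(-18) + 2·48 = 798
  T = 129 − 2·(-18) − 5·798 = -3825
Comparing — Policy A: T=-187, Policy B: T=-3825. Lowest is -3825 (Policy B).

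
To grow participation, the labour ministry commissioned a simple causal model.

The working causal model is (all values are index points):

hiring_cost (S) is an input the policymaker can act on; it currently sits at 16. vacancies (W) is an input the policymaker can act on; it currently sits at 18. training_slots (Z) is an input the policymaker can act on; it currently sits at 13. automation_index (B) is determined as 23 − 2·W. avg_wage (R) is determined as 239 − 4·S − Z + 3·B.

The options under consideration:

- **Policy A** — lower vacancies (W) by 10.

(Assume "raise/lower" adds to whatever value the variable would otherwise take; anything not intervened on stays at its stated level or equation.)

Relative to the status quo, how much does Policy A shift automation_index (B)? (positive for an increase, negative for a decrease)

20

Baseline:
  W = 18
  B = 23 − 2·18 = -13
Policy A (W − 10):
  W = 18 − 10 = 8
  B = 23 − 2·8 = 7
Change in B: 7 − (-13) = 20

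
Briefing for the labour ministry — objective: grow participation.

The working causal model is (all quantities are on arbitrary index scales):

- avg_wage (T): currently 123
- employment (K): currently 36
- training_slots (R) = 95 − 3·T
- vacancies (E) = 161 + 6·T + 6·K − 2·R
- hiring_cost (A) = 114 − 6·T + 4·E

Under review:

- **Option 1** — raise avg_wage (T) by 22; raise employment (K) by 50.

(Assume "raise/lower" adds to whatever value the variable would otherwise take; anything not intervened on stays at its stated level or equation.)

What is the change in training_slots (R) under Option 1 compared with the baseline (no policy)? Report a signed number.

-66

Baseline:
  T = 123
  R = 95 − 3·123 = -274
Option 1 (T + 22, K + 50):
  T = 123 + 22 = 145
  R = 95 − 3·145 = -340
Change in R: -340 − (-274) = -66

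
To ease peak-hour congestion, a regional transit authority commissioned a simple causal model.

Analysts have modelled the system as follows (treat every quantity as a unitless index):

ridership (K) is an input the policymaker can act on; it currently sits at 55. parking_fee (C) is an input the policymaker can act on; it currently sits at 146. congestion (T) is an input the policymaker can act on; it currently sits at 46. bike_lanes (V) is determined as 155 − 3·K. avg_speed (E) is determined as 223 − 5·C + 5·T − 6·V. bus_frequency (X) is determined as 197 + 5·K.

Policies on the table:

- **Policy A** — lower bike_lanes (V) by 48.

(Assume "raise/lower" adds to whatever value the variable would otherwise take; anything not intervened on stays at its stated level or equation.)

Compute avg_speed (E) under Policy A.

71

Policy A (V − 48):
  K = 55
  C = 146
  T = 46
  V = 155 − 3·55 (−48 from intervention) = -58
  E = 223 − 5·146 + 5·46 − 6·(-58) = 71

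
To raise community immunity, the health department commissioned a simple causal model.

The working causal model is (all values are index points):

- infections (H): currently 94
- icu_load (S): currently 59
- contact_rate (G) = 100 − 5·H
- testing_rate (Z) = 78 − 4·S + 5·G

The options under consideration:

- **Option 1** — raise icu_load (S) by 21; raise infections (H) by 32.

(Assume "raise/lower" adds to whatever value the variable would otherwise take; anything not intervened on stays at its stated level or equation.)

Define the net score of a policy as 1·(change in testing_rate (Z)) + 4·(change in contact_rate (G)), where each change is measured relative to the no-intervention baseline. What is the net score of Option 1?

Baseline:
  H = 94
  S = 59
  G = 100 − 5·94 = -370
  Z = 78 − 4·59 + 5·(-370) = -2008
Option 1 (S + 21, H + 32):
  H = 94 + 32 = 126
  S = 59 + 21 = 80
  G = 100 − 5·126 = -530
  Z = 78 − 4·80 + 5·(-530) = -2892
ΔZ = -2892 − (-2008) = -884; ΔG = -530 − (-370) = -160
Score = 1·(-884) + 4·(-160) = -1524

-1524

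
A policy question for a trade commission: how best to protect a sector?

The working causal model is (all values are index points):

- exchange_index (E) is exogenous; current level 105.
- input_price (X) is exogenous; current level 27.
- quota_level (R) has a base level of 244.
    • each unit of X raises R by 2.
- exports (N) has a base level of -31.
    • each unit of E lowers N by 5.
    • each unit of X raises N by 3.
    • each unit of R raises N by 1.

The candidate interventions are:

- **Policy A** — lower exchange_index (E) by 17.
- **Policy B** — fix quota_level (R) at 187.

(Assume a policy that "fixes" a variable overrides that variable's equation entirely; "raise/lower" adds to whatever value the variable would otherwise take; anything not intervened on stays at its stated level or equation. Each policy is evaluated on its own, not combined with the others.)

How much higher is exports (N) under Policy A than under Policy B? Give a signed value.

196

Policy A (E − 17):
  E = 105 − 17 = 88
  X = 27
  R = 244 + 2·27 = 298
  N = -31 − 5·88 + 3·27 + 298 = -92
Policy B (R := 187):
  E = 105
  X = 27
  R = 187
  N = -31 − 5·105 + 3·27 + 187 = -288
N: -92 − (-288) = 196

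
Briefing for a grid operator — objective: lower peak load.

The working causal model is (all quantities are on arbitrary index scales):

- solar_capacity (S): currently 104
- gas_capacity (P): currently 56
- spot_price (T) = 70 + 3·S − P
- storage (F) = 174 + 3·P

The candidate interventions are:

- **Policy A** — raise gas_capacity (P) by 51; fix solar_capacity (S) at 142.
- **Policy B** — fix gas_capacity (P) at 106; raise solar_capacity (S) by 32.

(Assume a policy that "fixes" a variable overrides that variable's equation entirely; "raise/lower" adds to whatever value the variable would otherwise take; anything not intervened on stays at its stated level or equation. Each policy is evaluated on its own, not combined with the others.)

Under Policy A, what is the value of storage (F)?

495

Policy A (P + 51, S := 142):
  P = 56 + 51 = 107
  F = 174 + 3·107 = 495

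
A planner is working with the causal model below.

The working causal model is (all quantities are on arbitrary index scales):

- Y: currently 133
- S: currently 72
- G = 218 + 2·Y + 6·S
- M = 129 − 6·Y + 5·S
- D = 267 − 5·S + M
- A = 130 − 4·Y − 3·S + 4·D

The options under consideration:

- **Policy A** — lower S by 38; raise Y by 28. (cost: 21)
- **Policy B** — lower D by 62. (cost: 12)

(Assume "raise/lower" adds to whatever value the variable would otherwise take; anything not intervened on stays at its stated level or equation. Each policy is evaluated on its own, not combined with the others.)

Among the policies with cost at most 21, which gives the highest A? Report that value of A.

Policy A (S − 38, Y + 28):
  Y = 133 + 28 = 161
  S = 72 − 38 = 34
  M = 129 − 6·161 + 5·34 = -667
  D = 267 − 5·34 + (-667) = -570
  A = 130 − 4·161 − 3·34 + 4·(-570) = -2896
Policy B (D − 62):
  Y = 133
  S = 72
  M = 129 − 6·133 + 5·72 = -309
  D = 267 − 5·72 + (-309) (−62 from intervention) = -464
  A = 130 − 4·133 − 3·72 + 4·(-464) = -2474
Comparing — Policy A: A=-2896, Policy B: A=-2474. Highest is -2474 (Policy B).

-2474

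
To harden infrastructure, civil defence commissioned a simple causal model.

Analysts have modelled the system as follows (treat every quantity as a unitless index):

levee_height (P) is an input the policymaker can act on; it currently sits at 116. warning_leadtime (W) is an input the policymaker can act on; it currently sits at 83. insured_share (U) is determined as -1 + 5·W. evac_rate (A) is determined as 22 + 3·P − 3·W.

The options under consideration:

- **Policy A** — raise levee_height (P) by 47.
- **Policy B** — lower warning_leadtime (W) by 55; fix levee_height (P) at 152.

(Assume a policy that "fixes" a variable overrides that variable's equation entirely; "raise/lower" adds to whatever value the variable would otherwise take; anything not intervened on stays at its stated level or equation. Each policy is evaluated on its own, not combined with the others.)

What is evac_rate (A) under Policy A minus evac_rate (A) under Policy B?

-132

Policy A (P + 47):
  P = 116 + 47 = 163
  W = 83
  A = 22 + 3·163 − 3·83 = 262
Policy B (W − 55, P := 152):
  P = 152
  W = 83 − 55 = 28
  A = 22 + 3·152 − 3·28 = 394
A: 262 − 394 = -132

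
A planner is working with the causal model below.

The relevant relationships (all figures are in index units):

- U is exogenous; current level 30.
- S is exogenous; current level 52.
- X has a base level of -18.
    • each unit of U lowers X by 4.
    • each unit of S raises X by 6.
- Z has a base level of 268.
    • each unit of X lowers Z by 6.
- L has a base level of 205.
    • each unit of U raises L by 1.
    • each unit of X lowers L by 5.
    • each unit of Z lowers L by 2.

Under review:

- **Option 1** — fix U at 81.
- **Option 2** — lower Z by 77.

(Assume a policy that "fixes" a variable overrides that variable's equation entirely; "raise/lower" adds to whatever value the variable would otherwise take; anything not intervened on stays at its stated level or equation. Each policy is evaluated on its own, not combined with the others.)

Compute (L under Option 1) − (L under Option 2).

Option 1 (U := 81):
  U = 81
  S = 52
  X = -18 − 4·81 + 6·52 = -30
  Z = 268 − 6·(-30) = 448
  L = 205 + 81 − 5·(-30) − 2·448 = -460
Option 2 (Z − 77):
  U = 30
  S = 52
  X = -18 − 4·30 + 6·52 = 174
  Z = 268 − 6·174 (−77 from intervention) = -853
  L = 205 + 30 − 5·174 − 2·(-853) = 1071
L: -460 − 1071 = -1531

-1531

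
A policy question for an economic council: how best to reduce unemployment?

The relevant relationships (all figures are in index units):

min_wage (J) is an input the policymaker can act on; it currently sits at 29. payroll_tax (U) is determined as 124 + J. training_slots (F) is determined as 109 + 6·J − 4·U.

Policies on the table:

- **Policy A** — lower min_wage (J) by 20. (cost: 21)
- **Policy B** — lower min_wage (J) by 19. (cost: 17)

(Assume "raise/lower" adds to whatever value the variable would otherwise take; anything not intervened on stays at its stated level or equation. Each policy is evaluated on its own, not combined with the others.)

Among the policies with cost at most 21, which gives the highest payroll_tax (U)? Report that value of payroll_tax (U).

134

Policy A (J − 20):
  J = 29 − 20 = 9
  U = 124 + 9 = 133
Policy B (J − 19):
  J = 29 − 19 = 10
  U = 124 + 10 = 134
Comparing — Policy A: U=133, Policy B: U=134. Highest is 134 (Policy B).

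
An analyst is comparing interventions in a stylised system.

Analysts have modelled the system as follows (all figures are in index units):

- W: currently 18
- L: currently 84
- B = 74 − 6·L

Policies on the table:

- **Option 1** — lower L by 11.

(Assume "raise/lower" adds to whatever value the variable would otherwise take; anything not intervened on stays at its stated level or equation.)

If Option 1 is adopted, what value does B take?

Option 1 (L − 11):
  L = 84 − 11 = 73
  B = 74 − 6·73 = -364

-364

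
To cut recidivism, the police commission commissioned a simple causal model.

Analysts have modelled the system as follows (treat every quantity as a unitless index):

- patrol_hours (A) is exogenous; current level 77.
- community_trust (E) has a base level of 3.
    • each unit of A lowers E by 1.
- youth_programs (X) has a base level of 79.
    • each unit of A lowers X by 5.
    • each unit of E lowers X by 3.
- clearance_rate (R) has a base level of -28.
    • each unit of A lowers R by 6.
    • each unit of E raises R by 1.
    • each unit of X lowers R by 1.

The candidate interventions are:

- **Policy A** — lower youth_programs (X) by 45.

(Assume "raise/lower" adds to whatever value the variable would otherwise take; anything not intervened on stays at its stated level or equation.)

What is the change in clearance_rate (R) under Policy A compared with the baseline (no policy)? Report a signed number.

Baseline:
  A = 77
  E = 3 − 77 = -74
  X = 79 − 5·77 − 3·(-74) = -84
  R = -28 − 6·77 + (-74) − (-84) = -480
Policy A (X − 45):
  A = 77
  E = 3 − 77 = -74
  X = 79 − 5·77 − 3·(-74) (−45 from intervention) = -129
  R = -28 − 6·77 + (-74) − (-129) = -435
Change in R: -435 − (-480) = 45

45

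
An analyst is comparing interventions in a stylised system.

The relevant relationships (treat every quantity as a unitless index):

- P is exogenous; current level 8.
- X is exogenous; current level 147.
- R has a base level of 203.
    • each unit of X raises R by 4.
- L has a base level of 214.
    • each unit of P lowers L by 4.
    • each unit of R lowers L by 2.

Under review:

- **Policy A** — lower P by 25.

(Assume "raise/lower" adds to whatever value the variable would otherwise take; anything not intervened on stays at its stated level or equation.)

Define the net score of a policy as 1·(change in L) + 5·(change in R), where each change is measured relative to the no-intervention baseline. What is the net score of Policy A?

Baseline:
  P = 8
  X = 147
  R = 203 + 4·147 = 791
  L = 214 − 4·8 − 2·791 = -1400
Policy A (P − 25):
  P = 8 − 25 = -17
  X = 147
  R = 203 + 4·147 = 791
  L = 214 − 4·(-17) − 2·791 = -1300
ΔL = -1300 − (-1400) = 100; ΔR = 791 − 791 = 0
Score = 1·100 + 5·0 = 100

100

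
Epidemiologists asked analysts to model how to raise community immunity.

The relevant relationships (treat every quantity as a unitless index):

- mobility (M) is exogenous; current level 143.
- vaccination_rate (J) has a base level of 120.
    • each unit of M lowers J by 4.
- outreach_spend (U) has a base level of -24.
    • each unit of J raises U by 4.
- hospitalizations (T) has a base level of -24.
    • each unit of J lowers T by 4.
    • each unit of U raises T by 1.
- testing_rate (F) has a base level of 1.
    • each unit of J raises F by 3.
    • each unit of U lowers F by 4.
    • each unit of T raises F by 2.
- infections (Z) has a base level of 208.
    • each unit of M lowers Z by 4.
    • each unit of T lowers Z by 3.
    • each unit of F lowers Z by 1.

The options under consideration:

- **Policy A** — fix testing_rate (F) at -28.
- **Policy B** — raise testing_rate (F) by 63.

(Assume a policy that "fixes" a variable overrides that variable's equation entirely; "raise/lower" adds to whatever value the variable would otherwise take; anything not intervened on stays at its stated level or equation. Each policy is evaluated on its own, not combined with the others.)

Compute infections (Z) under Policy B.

Policy B (F + 63):
  M = 143
  J = 120 − 4·143 = -452
  U = -24 + 4·(-452) = -1832
  T = -24 − 4·(-452) + (-1832) = -48
  F = 1 + 3·(-452) − 4·(-1832) + 2·(-48) (+63 from intervention) = 5940
  Z = 208 − 4·143 − 3·(-48) − 5940 = -6160

-6160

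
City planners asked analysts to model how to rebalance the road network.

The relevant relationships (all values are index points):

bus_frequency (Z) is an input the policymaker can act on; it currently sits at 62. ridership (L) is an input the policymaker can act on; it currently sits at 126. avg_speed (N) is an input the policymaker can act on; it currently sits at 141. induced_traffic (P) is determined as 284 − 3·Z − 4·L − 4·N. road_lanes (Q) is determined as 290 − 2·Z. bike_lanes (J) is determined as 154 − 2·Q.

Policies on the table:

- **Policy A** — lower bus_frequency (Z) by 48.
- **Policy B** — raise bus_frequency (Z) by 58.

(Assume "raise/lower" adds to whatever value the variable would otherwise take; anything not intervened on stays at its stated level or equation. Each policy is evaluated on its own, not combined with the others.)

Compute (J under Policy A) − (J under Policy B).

Policy A (Z − 48):
  Z = 62 − 48 = 14
  Q = 290 − 2·14 = 262
  J = 154 − 2·262 = -370
Policy B (Z + 58):
  Z = 62 + 58 = 120
  Q = 290 − 2·120 = 50
  J = 154 − 2·50 = 54
J: -370 − 54 = -424

-424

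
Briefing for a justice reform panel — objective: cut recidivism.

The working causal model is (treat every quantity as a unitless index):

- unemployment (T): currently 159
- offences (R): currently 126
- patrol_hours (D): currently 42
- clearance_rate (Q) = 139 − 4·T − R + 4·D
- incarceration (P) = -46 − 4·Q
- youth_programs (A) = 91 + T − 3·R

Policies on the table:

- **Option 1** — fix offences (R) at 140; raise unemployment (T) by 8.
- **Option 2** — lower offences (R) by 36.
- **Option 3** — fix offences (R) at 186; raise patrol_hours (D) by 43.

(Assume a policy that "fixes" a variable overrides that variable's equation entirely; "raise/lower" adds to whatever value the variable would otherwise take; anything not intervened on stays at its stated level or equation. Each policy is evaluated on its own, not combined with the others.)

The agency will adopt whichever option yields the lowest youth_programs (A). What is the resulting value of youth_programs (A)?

-308

Option 1 (R := 140, T + 8):
  T = 159 + 8 = 167
  R = 140
  A = 91 + 167 − 3·140 = -162
Option 2 (R − 36):
  T = 159
  R = 126 − 36 = 90
  A = 91 + 159 − 3·90 = -20
Option 3 (R := 186, D + 43):
  T = 159
  R = 186
  A = 91 + 159 − 3·186 = -308
Comparing — Option 1: A=-162, Option 2: A=-20, Option 3: A=-308. Lowest is -308 (Option 3).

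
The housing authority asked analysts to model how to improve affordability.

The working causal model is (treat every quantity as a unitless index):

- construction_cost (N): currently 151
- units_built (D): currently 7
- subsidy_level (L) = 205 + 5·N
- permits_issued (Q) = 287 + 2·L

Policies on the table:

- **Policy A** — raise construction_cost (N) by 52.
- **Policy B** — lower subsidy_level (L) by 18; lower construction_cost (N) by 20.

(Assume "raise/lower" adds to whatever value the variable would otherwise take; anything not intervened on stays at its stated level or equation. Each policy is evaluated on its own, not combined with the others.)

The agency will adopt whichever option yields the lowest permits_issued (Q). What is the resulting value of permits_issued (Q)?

Policy A (N + 52):
  N = 151 + 52 = 203
  L = 205 + 5·203 = 1220
  Q = 287 + 2·1220 = 2727
Policy B (L − 18, N − 20):
  N = 151 − 20 = 131
  L = 205 + 5·131 (−18 from intervention) = 842
  Q = 287 + 2·842 = 1971
Comparing — Policy A: Q=2727, Policy B: Q=1971. Lowest is 1971 (Policy B).

1971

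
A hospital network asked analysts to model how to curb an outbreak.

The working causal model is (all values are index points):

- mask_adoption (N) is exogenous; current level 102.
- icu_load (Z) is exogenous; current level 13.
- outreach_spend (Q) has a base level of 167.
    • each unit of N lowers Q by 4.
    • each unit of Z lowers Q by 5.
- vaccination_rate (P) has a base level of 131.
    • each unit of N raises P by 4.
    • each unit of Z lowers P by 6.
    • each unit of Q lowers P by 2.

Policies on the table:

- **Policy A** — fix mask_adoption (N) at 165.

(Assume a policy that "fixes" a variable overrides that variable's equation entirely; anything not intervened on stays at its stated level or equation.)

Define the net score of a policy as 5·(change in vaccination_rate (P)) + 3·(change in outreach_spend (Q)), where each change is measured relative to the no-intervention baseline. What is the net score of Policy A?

Baseline:
  N = 102
  Z = 13
  Q = 167 − 4·102 − 5·13 = -306
  P = 131 + 4·102 − 6·13 − 2·(-306) = 1073
Policy A (N := 165):
  N = 165
  Z = 13
  Q = 167 − 4·165 − 5·13 = -558
  P = 131 + 4·165 − 6·13 − 2·(-558) = 1829
ΔP = 1829 − 1073 = 756; ΔQ = -558 − (-306) = -252
Score = 5·756 + 3·(-252) = 3024

3024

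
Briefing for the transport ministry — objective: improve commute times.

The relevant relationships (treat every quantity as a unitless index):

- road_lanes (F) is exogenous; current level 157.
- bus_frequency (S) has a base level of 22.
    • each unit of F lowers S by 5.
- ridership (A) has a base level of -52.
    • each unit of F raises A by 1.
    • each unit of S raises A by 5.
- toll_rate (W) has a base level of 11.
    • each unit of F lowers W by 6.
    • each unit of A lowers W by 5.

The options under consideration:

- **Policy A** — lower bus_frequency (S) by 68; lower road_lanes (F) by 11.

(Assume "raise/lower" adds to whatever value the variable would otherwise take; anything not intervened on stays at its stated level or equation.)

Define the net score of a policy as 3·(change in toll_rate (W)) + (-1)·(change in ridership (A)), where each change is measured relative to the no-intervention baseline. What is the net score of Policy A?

Baseline:
  F = 157
  S = 22 − 5·157 = -763
  A = -52 + 157 + 5·(-763) = -3710
  W = 11 − 6·157 − 5·(-3710) = 17619
Policy A (S − 68, F − 11):
  F = 157 − 11 = 146
  S = 22 − 5·146 (−68 from intervention) = -776
  A = -52 + 146 + 5·(-776) = -3786
  W = 11 − 6·146 − 5·(-3786) = 18065
ΔW = 18065 − 17619 = 446; ΔA = -3786 − (-3710) = -76
Score = 3·446 + (-1)·(-76) = 1414

1414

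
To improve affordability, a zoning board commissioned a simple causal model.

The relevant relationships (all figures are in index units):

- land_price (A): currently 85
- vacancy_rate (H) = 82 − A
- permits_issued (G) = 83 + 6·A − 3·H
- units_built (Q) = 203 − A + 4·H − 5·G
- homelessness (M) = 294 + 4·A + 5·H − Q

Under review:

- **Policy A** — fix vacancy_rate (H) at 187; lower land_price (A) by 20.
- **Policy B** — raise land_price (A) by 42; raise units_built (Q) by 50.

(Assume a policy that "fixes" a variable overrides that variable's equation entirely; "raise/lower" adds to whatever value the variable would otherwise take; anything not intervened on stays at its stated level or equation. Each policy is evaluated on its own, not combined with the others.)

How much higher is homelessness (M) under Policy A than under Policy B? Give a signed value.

Policy A (H := 187, A − 20):
  A = 85 − 20 = 65
  H = 187
  G = 83 + 6·65 − 3·187 = -88
  Q = 203 − 65 + 4·187 − 5·(-88) = 1326
  M = 294 + 4·65 + 5·187 − 1326 = 163
Policy B (A + 42, Q + 50):
  A = 85 + 42 = 127
  H = 82 − 127 = -45
  G = 83 + 6·127 − 3·(-45) = 980
  Q = 203 − 127 + 4·(-45) − 5·980 (+50 from intervention) = -4954
  M = 294 + 4·127 + 5·(-45) − (-4954) = 5531
M: 163 − 5531 = -5368

-5368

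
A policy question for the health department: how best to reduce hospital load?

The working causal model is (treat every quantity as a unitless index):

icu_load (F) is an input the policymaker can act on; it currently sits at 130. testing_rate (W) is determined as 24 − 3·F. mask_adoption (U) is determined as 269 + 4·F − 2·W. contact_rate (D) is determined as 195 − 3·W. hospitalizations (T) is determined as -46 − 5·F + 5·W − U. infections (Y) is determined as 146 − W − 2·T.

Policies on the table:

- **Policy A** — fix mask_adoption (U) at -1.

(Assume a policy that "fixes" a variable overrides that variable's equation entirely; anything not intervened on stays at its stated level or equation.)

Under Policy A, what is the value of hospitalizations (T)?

Policy A (U := -1):
  F = 130
  W = 24 − 3·130 = -366
  U = -1
  T = -46 − 5·130 + 5·(-366) − (-1) = -2525

-2525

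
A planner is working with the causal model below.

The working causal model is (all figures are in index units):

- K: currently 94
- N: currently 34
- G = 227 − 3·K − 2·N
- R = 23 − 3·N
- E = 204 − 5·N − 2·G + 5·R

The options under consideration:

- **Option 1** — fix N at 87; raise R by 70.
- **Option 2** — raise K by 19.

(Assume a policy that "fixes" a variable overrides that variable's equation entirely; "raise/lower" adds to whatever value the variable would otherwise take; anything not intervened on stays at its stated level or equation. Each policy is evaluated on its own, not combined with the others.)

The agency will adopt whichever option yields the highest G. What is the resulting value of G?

Option 1 (N := 87, R + 70):
  K = 94
  N = 87
  G = 227 − 3·94 − 2·87 = -229
Option 2 (K + 19):
  K = 94 + 19 = 113
  N = 34
  G = 227 − 3·113 − 2·34 = -180
Comparing — Option 1: G=-229, Option 2: G=-180. Highest is -180 (Option 2).

-180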